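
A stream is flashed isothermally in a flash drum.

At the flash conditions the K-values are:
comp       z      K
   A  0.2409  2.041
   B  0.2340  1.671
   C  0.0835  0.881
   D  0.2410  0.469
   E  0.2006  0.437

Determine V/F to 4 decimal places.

V/F = 0.3567

Material balance + equilibrium reduce to Σ zᵢ(Kᵢ−1)/(1+V/F(Kᵢ−1)) = 0.
Check two-phase: ΣzᵢKᵢ = 1.1569 > 1 and Σzᵢ/Kᵢ = 1.3257 > 1, so g(0) = 0.1569 > 0 and g(1) = -0.3257 < 0.
Newton iteration, V/F⁰ = 0.5:
  V/F = 0.5000: g = -0.05948, g' = -0.4225 → V/F = 0.3592
  V/F = 0.3592: g = -0.00104, g' = -0.4117 → V/F = 0.3567
Converged at V/F = 0.3567.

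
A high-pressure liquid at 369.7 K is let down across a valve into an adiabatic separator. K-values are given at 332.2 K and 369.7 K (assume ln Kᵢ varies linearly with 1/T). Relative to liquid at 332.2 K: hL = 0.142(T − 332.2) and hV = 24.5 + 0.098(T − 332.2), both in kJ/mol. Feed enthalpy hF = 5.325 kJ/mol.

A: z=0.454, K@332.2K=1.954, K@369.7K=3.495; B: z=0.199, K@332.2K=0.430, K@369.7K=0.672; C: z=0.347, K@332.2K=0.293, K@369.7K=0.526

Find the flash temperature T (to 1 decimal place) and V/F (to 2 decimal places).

Adiabatic flash: solve Rachford–Rice at each trial T, then check hF = ψ·hV(T) + (1−ψ)·hL(T).
  T = 332.2 K: K = (1.954, 0.430, 0.293), RR gives ψ = 0.118, H_out = 2.892 kJ/mol
  T = 369.7 K: K = (3.495, 0.672, 0.526), RR gives ψ = 0.845, H_out = 24.623 kJ/mol
  T = 350.9 K: K = (2.652, 0.544, 0.398), RR gives ψ = 0.492, H_out = 14.310 kJ/mol
  T = 341.5 K: K = (2.284, 0.485, 0.343), RR gives ψ = 0.322, H_out = 9.088 kJ/mol
  T = 336.9 K: K = (2.117, 0.457, 0.318), RR gives ψ = 0.229, H_out = 6.220 kJ/mol
  T = 334.5 K: K = (2.033, 0.443, 0.305), RR gives ψ = 0.174, H_out = 4.583 kJ/mol
Linear interpolation between T = 334.5 (H_out = 4.583) and T = 336.9 (H_out = 6.220) on hF = 5.325 gives T ≈ 335.6 K, at which ψ = 0.20.

T = 335.6 K, V/F = 0.20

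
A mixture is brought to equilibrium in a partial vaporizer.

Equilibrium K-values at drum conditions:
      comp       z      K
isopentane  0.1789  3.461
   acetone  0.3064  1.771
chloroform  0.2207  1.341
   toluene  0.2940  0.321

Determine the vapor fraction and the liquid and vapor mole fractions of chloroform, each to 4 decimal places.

ψ = 0.6937, x_chloroform = 0.1785, y_chloroform = 0.2393

Iterate (Newton) starting at ψ = 0.66:
  ψ = 0.6600: g = 0.02403, g' = -0.6995 → ψ = 0.6944
  ψ = 0.6944: g = -0.00045, g' = -0.7269 → ψ = 0.6937
Converged at ψ = 0.6937.
Compositions from xᵢ = zᵢ/(1+ψ(Kᵢ−1)), yᵢ = Kᵢxᵢ:
  isopentane: x = 0.0661, y = 0.2287
  acetone: x = 0.1996, y = 0.3535
  chloroform: x = 0.1785, y = 0.2393
  toluene: x = 0.5558, y = 0.1784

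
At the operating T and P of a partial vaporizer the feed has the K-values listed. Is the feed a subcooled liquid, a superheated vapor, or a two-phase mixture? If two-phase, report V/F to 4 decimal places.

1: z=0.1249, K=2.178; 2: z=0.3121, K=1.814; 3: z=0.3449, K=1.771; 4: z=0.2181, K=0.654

superheated vapor

ΣzᵢKᵢ = 1.5916; Σzᵢ/Kᵢ = 0.7576.
Since Σzᵢ/Kᵢ < 1 the mixture is above its dew point — single vapor phase.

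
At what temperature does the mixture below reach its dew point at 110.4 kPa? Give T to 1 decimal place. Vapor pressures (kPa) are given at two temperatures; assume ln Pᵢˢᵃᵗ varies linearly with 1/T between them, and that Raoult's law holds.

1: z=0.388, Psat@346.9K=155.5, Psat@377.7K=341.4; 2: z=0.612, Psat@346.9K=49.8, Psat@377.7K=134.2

T = 362.0 K

Dew-point temperature: Σzᵢ·P/Pᵢˢᵃᵗ(T) = 1. Interpolate ln Pᵢˢᵃᵗ = aᵢ + bᵢ/T.
  T = 346.9 K: ΣzᵢP/Pᵢˢᵃᵗ = 1.6322
  T = 377.7 K: ΣzᵢP/Pᵢˢᵃᵗ = 0.6289
  T = 362.3 K: ΣzᵢP/Pᵢˢᵃᵗ = 0.9921
  T = 354.6 K: ΣzᵢP/Pᵢˢᵃᵗ = 1.2654
  T = 358.5 K: ΣzᵢP/Pᵢˢᵃᵗ = 1.1171
  T = 360.4 K: ΣzᵢP/Pᵢˢᵃᵗ = 1.0524
  T = 361.4 K: ΣzᵢP/Pᵢˢᵃᵗ = 1.0201
Interpolating between 361.4 K and 362.3 K gives T ≈ 362.0 K.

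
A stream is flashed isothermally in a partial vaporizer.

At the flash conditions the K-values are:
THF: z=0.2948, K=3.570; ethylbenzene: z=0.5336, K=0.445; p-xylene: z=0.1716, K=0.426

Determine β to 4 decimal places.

β = 0.2524

Rachford–Rice: g(β) = Σ zᵢ(Kᵢ−1)/(1+β(Kᵢ−1)) = 0.
Check two-phase: ΣzᵢKᵢ = 1.3630 > 1 and Σzᵢ/Kᵢ = 1.6845 > 1, so g(0) = 0.3630 > 0 and g(1) = -0.6845 < 0.
Newton–Raphson from β = 0.52:
  β = 0.5200: g = -0.23242, g' = -0.7963 → β = 0.2281
  β = 0.2281: g = 0.02518, g' = -1.0641 → β = 0.2518
  β = 0.2518: g = 0.00057, g' = -1.0170 → β = 0.2524
Converged at β = 0.2524.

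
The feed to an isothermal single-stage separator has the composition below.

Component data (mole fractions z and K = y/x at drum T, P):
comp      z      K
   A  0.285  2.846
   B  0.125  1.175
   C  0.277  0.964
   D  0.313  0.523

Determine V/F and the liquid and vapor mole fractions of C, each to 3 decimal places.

V/F = 0.742, x_C = 0.285, y_C = 0.274

Rachford–Rice: g(V/F) = Σ zᵢ(Kᵢ−1)/(1+V/F(Kᵢ−1)) = 0.
Feasibility: ΣzᵢKᵢ = 1.389, Σzᵢ/Kᵢ = 1.092 — both > 1, two phases present.
Newton–Raphson from V/F = 0.51:
  V/F = 0.510: g = 0.0836, g' = -0.386 → V/F = 0.727
  V/F = 0.727: g = 0.0053, g' = -0.347 → V/F = 0.742
Converged at V/F = 0.742.
Compositions from xᵢ = zᵢ/(1+V/F(Kᵢ−1)), yᵢ = Kᵢxᵢ:
  A: x = 0.120, y = 0.342
  B: x = 0.111, y = 0.130
  C: x = 0.285, y = 0.274
  D: x = 0.485, y = 0.253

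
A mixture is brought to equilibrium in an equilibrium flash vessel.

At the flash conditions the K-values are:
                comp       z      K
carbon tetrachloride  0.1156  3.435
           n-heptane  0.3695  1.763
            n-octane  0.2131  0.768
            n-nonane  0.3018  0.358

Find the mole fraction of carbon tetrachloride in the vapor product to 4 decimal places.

y_carbon tetrachloride = 0.1829

Newton iteration, V/F⁰ = 0.5:
  V/F = 0.5000: g = -0.01027, g' = -0.5366 → V/F = 0.4809
  V/F = 0.4809: g = -0.00001, g' = -0.5354 → V/F = 0.4808
Converged at V/F = 0.4808.
Compositions from xᵢ = zᵢ/(1+V/F(Kᵢ−1)), yᵢ = Kᵢxᵢ:
  carbon tetrachloride: x = 0.0533, y = 0.1829
  n-heptane: x = 0.2703, y = 0.4766
  n-octane: x = 0.2399, y = 0.1842
  n-nonane: x = 0.4366, y = 0.1563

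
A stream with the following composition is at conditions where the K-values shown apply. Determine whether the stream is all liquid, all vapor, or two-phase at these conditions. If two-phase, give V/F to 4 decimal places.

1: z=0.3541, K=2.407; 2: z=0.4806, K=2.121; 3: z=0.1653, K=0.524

all vapor

ΣzᵢKᵢ = 1.9583; Σzᵢ/Kᵢ = 0.6892.
Since Σzᵢ/Kᵢ < 1 the mixture is above its dew point — single vapor phase.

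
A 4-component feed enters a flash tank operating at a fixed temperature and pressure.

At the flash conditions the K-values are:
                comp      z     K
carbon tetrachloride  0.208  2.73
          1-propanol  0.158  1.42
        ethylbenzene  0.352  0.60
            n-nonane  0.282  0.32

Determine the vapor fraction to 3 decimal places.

ψ = 0.127

Newton iteration, ψ⁰ = 0.39:
  ψ = 0.390: g = -0.1559, g' = -0.563 → ψ = 0.113
  ψ = 0.113: g = 0.0091, g' = -0.676 → ψ = 0.127
Converged at ψ = 0.127.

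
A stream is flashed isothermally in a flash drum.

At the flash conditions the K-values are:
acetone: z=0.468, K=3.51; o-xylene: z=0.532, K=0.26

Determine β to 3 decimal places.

Binary case is linear: z₁(K₁−1)(1+β(K₂−1)) + z₂(K₂−1)(1+β(K₁−1)) = 0
⇒ β = [z₁(K₁−1)+z₂(K₂−1)] / [−(K₁−1)(K₂−1)] = 0.7810/1.8574 = 0.420

β = 0.420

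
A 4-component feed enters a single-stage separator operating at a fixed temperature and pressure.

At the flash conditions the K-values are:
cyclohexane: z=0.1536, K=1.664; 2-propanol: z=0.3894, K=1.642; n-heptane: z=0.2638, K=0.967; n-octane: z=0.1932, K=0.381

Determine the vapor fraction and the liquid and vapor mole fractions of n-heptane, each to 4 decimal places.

ψ = 0.7628, x_n-heptane = 0.2706, y_n-heptane = 0.2617

Let ψ = V/F and solve Σ zᵢ(Kᵢ−1)/(1+ψ(Kᵢ−1)) = 0.
Feasibility: ΣzᵢKᵢ = 1.2237, Σzᵢ/Kᵢ = 1.1093 — both > 1, two phases present.
Iterate (Newton) starting at ψ = 0.39:
  ψ = 0.3900: g = 0.11448, g' = -0.2743 → ψ = 0.8073
  ψ = 0.8073: g = -0.01695, g' = -0.3944 → ψ = 0.7644
  ψ = 0.7644: g = -0.00056, g' = -0.3690 → ψ = 0.7628
Converged at ψ = 0.7628.
Compositions from xᵢ = zᵢ/(1+ψ(Kᵢ−1)), yᵢ = Kᵢxᵢ:
  cyclohexane: x = 0.1020, y = 0.1697
  2-propanol: x = 0.2614, y = 0.4292
  n-heptane: x = 0.2706, y = 0.2617
  n-octane: x = 0.3660, y = 0.1395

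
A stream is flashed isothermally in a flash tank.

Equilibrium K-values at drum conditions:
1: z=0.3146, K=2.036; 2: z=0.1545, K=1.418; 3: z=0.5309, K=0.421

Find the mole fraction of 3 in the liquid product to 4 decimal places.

Newton iteration, ψ⁰ = 0.42:
  ψ = 0.4200: g = -0.12412, g' = -0.4942 → ψ = 0.1689
  ψ = 0.1689: g = -0.00298, g' = -0.4868 → ψ = 0.1627
Converged at ψ = 0.1627.
Compositions from xᵢ = zᵢ/(1+ψ(Kᵢ−1)), yᵢ = Kᵢxᵢ:
  1: x = 0.2692, y = 0.5481
  2: x = 0.1447, y = 0.2051
  3: x = 0.5861, y = 0.2468

x_3 = 0.5861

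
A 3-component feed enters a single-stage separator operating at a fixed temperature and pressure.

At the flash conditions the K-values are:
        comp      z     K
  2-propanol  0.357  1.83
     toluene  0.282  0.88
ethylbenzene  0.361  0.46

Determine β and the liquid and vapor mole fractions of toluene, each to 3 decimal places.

β = 0.203, x_toluene = 0.289, y_toluene = 0.254

Material balance + equilibrium reduce to Σ zᵢ(Kᵢ−1)/(1+β(Kᵢ−1)) = 0.
Feasibility: ΣzᵢKᵢ = 1.068, Σzᵢ/Kᵢ = 1.300 — both > 1, two phases present.
Iterate (Newton) starting at β = 0.41:
  β = 0.410: g = -0.0649, g' = -0.315 → β = 0.204
  β = 0.204: g = -0.0004, g' = -0.317 → β = 0.203
Converged at β = 0.203.
Compositions from xᵢ = zᵢ/(1+β(Kᵢ−1)), yᵢ = Kᵢxᵢ:
  2-propanol: x = 0.306, y = 0.559
  toluene: x = 0.289, y = 0.254
  ethylbenzene: x = 0.405, y = 0.186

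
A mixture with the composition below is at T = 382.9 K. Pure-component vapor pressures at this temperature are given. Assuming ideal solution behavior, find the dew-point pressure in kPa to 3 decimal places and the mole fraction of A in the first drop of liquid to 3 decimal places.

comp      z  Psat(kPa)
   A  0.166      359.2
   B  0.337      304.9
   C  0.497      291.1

At the dew point ψ → 1, so Σzᵢ/Kᵢ = 1 with Kᵢ = Pᵢˢᵃᵗ/P ⇒ 1/P = Σzᵢ/Pᵢˢᵃᵗ.
1/P = 0.166/359.2 + 0.337/304.9 + 0.497/291.1 = 0.003275 ⇒ P = 305.368 kPa
xᵢ = zᵢP/Pᵢˢᵃᵗ ⇒ x_A = 0.166·305.368/359.2 = 0.141

Pdew = 305.368 kPa, x_A = 0.141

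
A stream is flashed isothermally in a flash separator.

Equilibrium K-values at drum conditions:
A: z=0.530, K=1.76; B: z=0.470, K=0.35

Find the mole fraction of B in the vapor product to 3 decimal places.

Binary case is linear: z₁(K₁−1)(1+ψ(K₂−1)) + z₂(K₂−1)(1+ψ(K₁−1)) = 0
⇒ ψ = [z₁(K₁−1)+z₂(K₂−1)] / [−(K₁−1)(K₂−1)] = 0.0973/0.4940 = 0.197
Compositions from xᵢ = zᵢ/(1+ψ(Kᵢ−1)), yᵢ = Kᵢxᵢ:
  A: x = 0.461, y = 0.811
  B: x = 0.539, y = 0.189

y_B = 0.189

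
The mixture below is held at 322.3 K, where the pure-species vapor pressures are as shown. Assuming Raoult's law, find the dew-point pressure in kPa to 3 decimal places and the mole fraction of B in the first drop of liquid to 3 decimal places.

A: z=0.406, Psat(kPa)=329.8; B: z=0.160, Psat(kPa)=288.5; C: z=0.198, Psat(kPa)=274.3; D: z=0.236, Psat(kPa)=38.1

At the dew point ψ → 1, so Σzᵢ/Kᵢ = 1 with Kᵢ = Pᵢˢᵃᵗ/P ⇒ 1/P = Σzᵢ/Pᵢˢᵃᵗ.
1/P = 0.406/329.8 + 0.160/288.5 + 0.198/274.3 + 0.236/38.1 = 0.008702 ⇒ P = 114.920 kPa
xᵢ = zᵢP/Pᵢˢᵃᵗ ⇒ x_B = 0.160·114.920/288.5 = 0.064

Pdew = 114.920 kPa, x_B = 0.064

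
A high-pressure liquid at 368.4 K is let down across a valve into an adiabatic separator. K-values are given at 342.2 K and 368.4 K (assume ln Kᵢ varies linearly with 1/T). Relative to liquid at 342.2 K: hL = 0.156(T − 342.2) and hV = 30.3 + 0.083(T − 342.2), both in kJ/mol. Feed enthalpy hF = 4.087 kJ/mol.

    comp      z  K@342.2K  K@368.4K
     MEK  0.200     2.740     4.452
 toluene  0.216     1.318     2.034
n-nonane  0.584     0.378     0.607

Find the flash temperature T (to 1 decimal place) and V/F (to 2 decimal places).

Adiabatic flash: solve Rachford–Rice at each trial T, then check hF = ψ·hV(T) + (1−ψ)·hL(T).
  T = 342.2 K: K = (2.740, 1.318, 0.378), RR gives ψ = 0.067, H_out = 2.025 kJ/mol
  T = 368.4 K: K = (4.452, 2.034, 0.607), RR gives ψ = 0.734, H_out = 24.910 kJ/mol
  T = 355.3 K: K = (3.524, 1.650, 0.483), RR gives ψ = 0.372, H_out = 12.952 kJ/mol
  T = 348.8 K: K = (3.118, 1.479, 0.429), RR gives ψ = 0.221, H_out = 7.633 kJ/mol
  T = 345.5 K: K = (2.925, 1.397, 0.403), RR gives ψ = 0.145, H_out = 4.883 kJ/mol
  T = 343.9 K: K = (2.834, 1.358, 0.391), RR gives ψ = 0.108, H_out = 3.514 kJ/mol
Linear interpolation between T = 343.9 (H_out = 3.514) and T = 345.5 (H_out = 4.883) on hF = 4.087 gives T ≈ 344.6 K, at which ψ = 0.12.

T = 344.6 K, V/F = 0.12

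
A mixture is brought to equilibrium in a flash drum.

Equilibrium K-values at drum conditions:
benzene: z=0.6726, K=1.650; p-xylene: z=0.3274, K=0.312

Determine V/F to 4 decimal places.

V/F = 0.4739

Material balance + equilibrium reduce to Σ zᵢ(Kᵢ−1)/(1+V/F(Kᵢ−1)) = 0.
Check two-phase: ΣzᵢKᵢ = 1.2119 > 1 and Σzᵢ/Kᵢ = 1.4570 > 1, so g(0) = 0.2119 > 0 and g(1) = -0.4570 < 0.
Binary case is linear: z₁(K₁−1)(1+V/F(K₂−1)) + z₂(K₂−1)(1+V/F(K₁−1)) = 0
⇒ V/F = [z₁(K₁−1)+z₂(K₂−1)] / [−(K₁−1)(K₂−1)] = 0.21194/0.44720 = 0.4739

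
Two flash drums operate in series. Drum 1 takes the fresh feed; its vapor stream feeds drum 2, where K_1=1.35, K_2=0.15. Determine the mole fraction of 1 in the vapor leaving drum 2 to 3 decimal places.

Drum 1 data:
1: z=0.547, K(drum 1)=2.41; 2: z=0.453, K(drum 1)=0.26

y_1 (drum 2) = 0.956

Drum 1:
Material balance + equilibrium reduce to Σ zᵢ(Kᵢ−1)/(1+ψ₁(Kᵢ−1)) = 0.
Feasibility: ΣzᵢKᵢ = 1.436, Σzᵢ/Kᵢ = 1.969 — both > 1, two phases present.
Binary case is linear: z₁(K₁−1)(1+ψ₁(K₂−1)) + z₂(K₂−1)(1+ψ₁(K₁−1)) = 0
⇒ ψ₁ = [z₁(K₁−1)+z₂(K₂−1)] / [−(K₁−1)(K₂−1)] = 0.4361/1.0434 = 0.418
Drum-1 compositions:
  1: x = 0.344, y = 0.829
  2: x = 0.656, y = 0.171
Drum-2 feed = drum-1 vapor: z₂ = (0.8295, 0.1705).
Drum 2:
Material balance + equilibrium reduce to Σ zᵢ(Kᵢ−1)/(1+ψ₂(Kᵢ−1)) = 0.
Feasibility: ΣzᵢKᵢ = 1.145, Σzᵢ/Kᵢ = 1.751 — both > 1, two phases present.
Binary case is linear: z₁(K₁−1)(1+ψ₂(K₂−1)) + z₂(K₂−1)(1+ψ₂(K₁−1)) = 0
⇒ ψ₂ = [z₁(K₁−1)+z₂(K₂−1)] / [−(K₁−1)(K₂−1)] = 0.1454/0.2975 = 0.489
  1: x = 0.708, y = 0.956
  2: x = 0.292, y = 0.044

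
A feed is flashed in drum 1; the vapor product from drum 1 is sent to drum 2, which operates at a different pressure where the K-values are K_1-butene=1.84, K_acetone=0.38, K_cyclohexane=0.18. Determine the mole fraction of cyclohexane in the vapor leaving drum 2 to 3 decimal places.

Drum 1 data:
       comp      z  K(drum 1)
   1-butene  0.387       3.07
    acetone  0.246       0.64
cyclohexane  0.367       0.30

y_cyclohexane (drum 2) = 0.048

Drum 1:
Rachford–Rice: g(ψ₁) = Σ zᵢ(Kᵢ−1)/(1+ψ₁(Kᵢ−1)) = 0.
Feasibility: ΣzᵢKᵢ = 1.456, Σzᵢ/Kᵢ = 1.734 — both > 1, two phases present.
Iterate (Newton) starting at ψ₁ = 0.58:
  ψ₁ = 0.580: g = -0.1804, g' = -0.903 → ψ₁ = 0.380
  ψ₁ = 0.380: g = -0.0044, g' = -0.896 → ψ₁ = 0.375
Converged at ψ₁ = 0.375.
Drum-1 compositions:
  1-butene: x = 0.218, y = 0.669
  acetone: x = 0.284, y = 0.182
  cyclohexane: x = 0.498, y = 0.149
Drum-2 feed = drum-1 vapor: z₂ = (0.6686, 0.1820, 0.1493).
Drum 2:
Rachford–Rice: g(ψ₂) = Σ zᵢ(Kᵢ−1)/(1+ψ₂(Kᵢ−1)) = 0.
Check two-phase: ΣzᵢKᵢ = 1.326 > 1 and Σzᵢ/Kᵢ = 1.672 > 1, so g(0) = 0.326 > 0 and g(1) = -0.672 < 0.
Newton iteration, ψ₂⁰ = 0.5:
  ψ₂ = 0.500: g = 0.0244, g' = -0.669 → ψ₂ = 0.536
Converged at ψ₂ = 0.536.
  1-butene: x = 0.461, y = 0.848
  acetone: x = 0.273, y = 0.104
  cyclohexane: x = 0.266, y = 0.048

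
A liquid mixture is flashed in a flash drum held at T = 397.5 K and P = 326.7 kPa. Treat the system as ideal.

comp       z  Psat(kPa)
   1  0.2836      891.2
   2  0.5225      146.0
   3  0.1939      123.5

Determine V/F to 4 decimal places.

V/F = 0.0813

Raoult's law: Kᵢ = Pᵢˢᵃᵗ/P = Pᵢˢᵃᵗ/326.7.
  K_1 = 891.2/326.7 = 2.727885, K_2 = 146.0/326.7 = 0.446893, K_3 = 123.5/326.7 = 0.378023
Material balance + equilibrium reduce to Σ zᵢ(Kᵢ−1)/(1+V/F(Kᵢ−1)) = 0.
Feasibility: ΣzᵢKᵢ = 1.0804, Σzᵢ/Kᵢ = 1.7861 — both > 1, two phases present.
Newton–Raphson from V/F = 0.55:
  V/F = 0.5500: g = -0.34741, g' = -0.7261 → V/F = 0.0715
  V/F = 0.0715: g = 0.00901, g' = -0.9261 → V/F = 0.0813
Converged at V/F = 0.0813.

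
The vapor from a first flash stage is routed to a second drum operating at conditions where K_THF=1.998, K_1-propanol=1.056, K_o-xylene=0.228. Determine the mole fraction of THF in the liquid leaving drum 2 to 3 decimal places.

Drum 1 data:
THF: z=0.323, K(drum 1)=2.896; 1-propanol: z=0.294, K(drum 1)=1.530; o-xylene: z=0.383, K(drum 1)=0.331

Drum 1:
Material balance + equilibrium reduce to Σ zᵢ(Kᵢ−1)/(1+ψ₁(Kᵢ−1)) = 0.
Feasibility: ΣzᵢKᵢ = 1.512, Σzᵢ/Kᵢ = 1.461 — both > 1, two phases present.
Newton–Raphson from ψ₁ = 0.5:
  ψ₁ = 0.500: g = 0.0525, g' = -0.745 → ψ₁ = 0.571
  ψ₁ = 0.571: g = -0.0006, g' = -0.765 → ψ₁ = 0.570
Converged at ψ₁ = 0.570.
Drum-1 compositions:
  THF: x = 0.155, y = 0.450
  1-propanol: x = 0.226, y = 0.345
  o-xylene: x = 0.619, y = 0.205
Drum-2 feed = drum-1 vapor: z₂ = (0.4496, 0.3455, 0.2049).
Drum 2:
Rachford–Rice: g(ψ₂) = Σ zᵢ(Kᵢ−1)/(1+ψ₂(Kᵢ−1)) = 0.
g(0) = ΣzᵢKᵢ − 1 = 0.310 and g(1) = 1 − Σzᵢ/Kᵢ = -0.451, so a root lies in (0, 1).
Iterate (Newton) starting at ψ₂ = 0.5:
  ψ₂ = 0.500: g = 0.0606, g' = -0.524 → ψ₂ = 0.616
  ψ₂ = 0.616: g = -0.0047, g' = -0.616 → ψ₂ = 0.608
Converged at ψ₂ = 0.608.
  THF: x = 0.280, y = 0.559
  1-propanol: x = 0.334, y = 0.353
  o-xylene: x = 0.386, y = 0.088

x_THF (drum 2) = 0.280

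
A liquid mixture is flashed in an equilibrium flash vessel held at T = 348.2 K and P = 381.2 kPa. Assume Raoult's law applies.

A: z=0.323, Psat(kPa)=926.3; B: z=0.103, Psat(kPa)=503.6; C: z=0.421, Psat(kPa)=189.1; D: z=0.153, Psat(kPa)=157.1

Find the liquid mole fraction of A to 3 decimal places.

x_A = 0.228

Raoult's law: Kᵢ = Pᵢˢᵃᵗ/P = Pᵢˢᵃᵗ/381.2.
  K_A = 926.3/381.2 = 2.42996, K_B = 503.6/381.2 = 1.32109, K_C = 189.1/381.2 = 0.49607, K_D = 157.1/381.2 = 0.41212
Let β = V/F and solve Σ zᵢ(Kᵢ−1)/(1+β(Kᵢ−1)) = 0.
g(0) = ΣzᵢKᵢ − 1 = 0.193 and g(1) = 1 − Σzᵢ/Kᵢ = -0.431, so a root lies in (0, 1).
Newton iteration, β⁰ = 0.5:
  β = 0.500: g = -0.1132, g' = -0.530 → β = 0.286
  β = 0.286: g = 0.0019, g' = -0.564 → β = 0.290
Converged at β = 0.290.
Compositions from xᵢ = zᵢ/(1+β(Kᵢ−1)), yᵢ = Kᵢxᵢ:
  A: x = 0.228, y = 0.555
  B: x = 0.094, y = 0.124
  C: x = 0.493, y = 0.245
  D: x = 0.184, y = 0.076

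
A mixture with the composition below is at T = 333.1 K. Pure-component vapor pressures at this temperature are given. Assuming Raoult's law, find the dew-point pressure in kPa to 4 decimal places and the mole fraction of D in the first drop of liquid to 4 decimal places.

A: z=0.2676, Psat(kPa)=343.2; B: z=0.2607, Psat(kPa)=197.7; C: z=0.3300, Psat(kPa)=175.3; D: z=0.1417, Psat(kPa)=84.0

Pdew = 176.4360 kPa, x_D = 0.2976

At the dew point ψ → 1, so Σzᵢ/Kᵢ = 1 with Kᵢ = Pᵢˢᵃᵗ/P ⇒ 1/P = Σzᵢ/Pᵢˢᵃᵗ.
1/P = 0.2676/343.2 + 0.2607/197.7 + 0.3300/175.3 + 0.1417/84.0 = 0.0056678 ⇒ P = 176.4360 kPa
xᵢ = zᵢP/Pᵢˢᵃᵗ ⇒ x_D = 0.1417·176.4360/84.0 = 0.2976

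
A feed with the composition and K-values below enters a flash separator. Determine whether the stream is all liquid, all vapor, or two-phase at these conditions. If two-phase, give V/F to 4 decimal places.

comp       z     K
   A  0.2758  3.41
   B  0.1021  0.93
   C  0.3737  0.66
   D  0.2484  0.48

ΣzᵢKᵢ = 1.4013; Σzᵢ/Kᵢ = 1.2744.
Both exceed 1, so a two-phase solution exists.
Newton iteration, ψ⁰ = 0.5:
  ψ = 0.5000: g = -0.03360, g' = -0.5154 → ψ = 0.4348
  ψ = 0.4348: g = 0.00119, g' = -0.5541 → ψ = 0.4370
Converged at ψ = 0.4370.

two-phase, V/F = 0.4370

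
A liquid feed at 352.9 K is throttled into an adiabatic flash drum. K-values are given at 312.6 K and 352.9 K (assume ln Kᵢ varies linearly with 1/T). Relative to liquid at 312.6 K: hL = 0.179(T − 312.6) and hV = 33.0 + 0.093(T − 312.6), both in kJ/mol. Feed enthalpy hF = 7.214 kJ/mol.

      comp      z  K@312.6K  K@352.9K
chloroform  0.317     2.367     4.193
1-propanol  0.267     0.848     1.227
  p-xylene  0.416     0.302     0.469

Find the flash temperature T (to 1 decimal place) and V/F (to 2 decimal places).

T = 316.0 K, V/F = 0.20

Adiabatic flash: solve Rachford–Rice at each trial T, then check hF = ψ·hV(T) + (1−ψ)·hL(T).
  T = 312.6 K: K = (2.367, 0.848, 0.302), RR gives ψ = 0.141, H_out = 4.642 kJ/mol
  T = 352.9 K: K = (4.193, 1.227, 0.469), RR gives ψ = 0.722, H_out = 28.540 kJ/mol
  T = 332.8 K: K = (3.208, 1.032, 0.382), RR gives ψ = 0.454, H_out = 17.821 kJ/mol
  T = 322.7 K: K = (2.769, 0.938, 0.341), RR gives ψ = 0.311, H_out = 11.797 kJ/mol
  T = 317.6 K: K = (2.561, 0.892, 0.321), RR gives ψ = 0.230, H_out = 8.379 kJ/mol
  T = 315.1 K: K = (2.463, 0.870, 0.311), RR gives ψ = 0.187, H_out = 6.567 kJ/mol
  T = 316.4 K: K = (2.514, 0.882, 0.316), RR gives ψ = 0.209, H_out = 7.522 kJ/mol
Linear interpolation between T = 315.1 (H_out = 6.567) and T = 316.4 (H_out = 7.522) on hF = 7.214 gives T ≈ 316.0 K, at which ψ = 0.20.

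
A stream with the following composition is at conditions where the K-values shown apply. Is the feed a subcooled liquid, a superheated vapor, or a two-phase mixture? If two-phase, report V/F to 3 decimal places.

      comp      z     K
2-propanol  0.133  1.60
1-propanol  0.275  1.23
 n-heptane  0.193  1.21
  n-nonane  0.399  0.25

ΣzᵢKᵢ = 0.884; Σzᵢ/Kᵢ = 2.062.
Since ΣzᵢKᵢ < 1 the mixture is below its bubble point — single liquid phase.

subcooled liquid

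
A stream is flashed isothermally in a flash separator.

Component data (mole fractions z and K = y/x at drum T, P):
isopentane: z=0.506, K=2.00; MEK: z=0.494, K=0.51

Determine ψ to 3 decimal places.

ψ = 0.539

Let ψ = V/F and solve Σ zᵢ(Kᵢ−1)/(1+ψ(Kᵢ−1)) = 0.
Check two-phase: ΣzᵢKᵢ = 1.264 > 1 and Σzᵢ/Kᵢ = 1.222 > 1, so g(0) = 0.264 > 0 and g(1) = -0.222 < 0.
Binary case is linear: z₁(K₁−1)(1+ψ(K₂−1)) + z₂(K₂−1)(1+ψ(K₁−1)) = 0
⇒ ψ = [z₁(K₁−1)+z₂(K₂−1)] / [−(K₁−1)(K₂−1)] = 0.2639/0.4900 = 0.539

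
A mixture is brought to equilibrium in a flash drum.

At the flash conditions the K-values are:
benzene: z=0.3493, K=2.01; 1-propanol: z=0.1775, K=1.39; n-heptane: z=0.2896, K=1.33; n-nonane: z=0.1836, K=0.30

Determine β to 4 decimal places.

Newton–Raphson from β = 0.42:
  β = 0.4200: g = 0.20909, g' = -0.4004 → β = 0.9422
  β = 0.9422: g = -0.07317, g' = -0.9024 → β = 0.8611
  β = 0.8611: g = -0.00860, g' = -0.7063 → β = 0.8489
  β = 0.8489: g = -0.00014, g' = -0.6842 → β = 0.8487
Converged at β = 0.8487.

β = 0.8487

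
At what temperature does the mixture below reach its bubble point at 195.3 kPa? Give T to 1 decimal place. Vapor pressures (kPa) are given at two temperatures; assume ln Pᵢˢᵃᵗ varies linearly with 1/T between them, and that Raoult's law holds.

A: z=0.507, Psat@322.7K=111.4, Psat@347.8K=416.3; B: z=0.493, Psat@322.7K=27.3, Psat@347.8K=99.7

T = 342.0 K

Bubble-point temperature: ΣzᵢPᵢˢᵃᵗ(T) = P. Interpolate ln Pᵢˢᵃᵗ = aᵢ + bᵢ/T.
  T = 322.7 K: ΣzᵢPᵢˢᵃᵗ = 69.94 kPa
  T = 347.8 K: ΣzᵢPᵢˢᵃᵗ = 260.22 kPa
  T = 335.2 K: ΣzᵢPᵢˢᵃᵗ = 137.90 kPa
  T = 341.5 K: ΣzᵢPᵢˢᵃᵗ = 190.54 kPa
  T = 344.6 K: ΣzᵢPᵢˢᵃᵗ = 222.44 kPa
  T = 343.1 K: ΣzᵢPᵢˢᵃᵗ = 206.46 kPa
Interpolating between 341.5 K and 343.1 K gives T ≈ 342.0 K.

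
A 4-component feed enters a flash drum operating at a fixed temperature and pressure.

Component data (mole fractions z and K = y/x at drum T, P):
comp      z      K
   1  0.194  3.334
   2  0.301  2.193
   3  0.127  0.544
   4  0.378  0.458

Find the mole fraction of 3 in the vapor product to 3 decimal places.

Newton–Raphson from ψ = 0.48:
  ψ = 0.480: g = 0.0908, g' = -0.654 → ψ = 0.619
  ψ = 0.619: g = 0.0029, g' = -0.621 → ψ = 0.623
Converged at ψ = 0.623.
Compositions from xᵢ = zᵢ/(1+ψ(Kᵢ−1)), yᵢ = Kᵢxᵢ:
  1: x = 0.079, y = 0.263
  2: x = 0.173, y = 0.379
  3: x = 0.177, y = 0.097
  4: x = 0.571, y = 0.261

y_3 = 0.097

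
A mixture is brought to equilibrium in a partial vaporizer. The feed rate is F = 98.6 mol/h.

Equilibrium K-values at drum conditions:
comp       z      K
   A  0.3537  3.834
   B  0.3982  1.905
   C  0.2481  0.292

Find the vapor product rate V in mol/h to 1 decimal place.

Let ψ = V/F and solve Σ zᵢ(Kᵢ−1)/(1+ψ(Kᵢ−1)) = 0.
g(0) = ΣzᵢKᵢ − 1 = 1.1871 and g(1) = 1 − Σzᵢ/Kᵢ = -0.1509, so a root lies in (0, 1).
Newton iteration, ψ⁰ = 0.5:
  ψ = 0.5000: g = 0.39092, g' = -0.9389 → ψ = 0.9164
  ψ = 0.9164: g = -0.02447, g' = -1.3252 → ψ = 0.8979
  ψ = 0.8979: g = -0.00059, g' = -1.2625 → ψ = 0.8974
Converged at ψ = 0.8974.
Then V = ψ·F = 0.8974·98.6 = 88.5 mol/h and L = F − V = 10.1 mol/h.

V = 88.5 mol/h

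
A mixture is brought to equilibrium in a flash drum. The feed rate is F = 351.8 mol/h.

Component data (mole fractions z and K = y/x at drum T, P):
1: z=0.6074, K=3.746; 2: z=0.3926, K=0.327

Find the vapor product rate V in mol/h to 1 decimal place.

V = 267.2 mol/h

Material balance + equilibrium reduce to Σ zᵢ(Kᵢ−1)/(1+V/F(Kᵢ−1)) = 0.
Feasibility: ΣzᵢKᵢ = 2.4037, Σzᵢ/Kᵢ = 1.3628 — both > 1, two phases present.
Newton–Raphson from V/F = 0.5:
  V/F = 0.5000: g = 0.30465, g' = -1.2173 → V/F = 0.7503
  V/F = 0.7503: g = 0.01132, g' = -1.2146 → V/F = 0.7596
Converged at V/F = 0.7596.
Then V = V/F·F = 0.7596·351.8 = 267.2 mol/h and L = F − V = 84.6 mol/h.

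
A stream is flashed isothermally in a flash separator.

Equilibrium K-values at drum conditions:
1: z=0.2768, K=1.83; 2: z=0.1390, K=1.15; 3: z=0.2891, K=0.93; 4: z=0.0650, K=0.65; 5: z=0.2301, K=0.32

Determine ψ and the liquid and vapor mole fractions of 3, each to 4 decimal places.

ψ = 0.1703, x_3 = 0.2926, y_3 = 0.2721

Iterate (Newton) starting at ψ = 0.34:
  ψ = 0.3400: g = -0.05106, g' = -0.3106 → ψ = 0.1756
  ψ = 0.1756: g = -0.00158, g' = -0.2959 → ψ = 0.1703
Converged at ψ = 0.1703.
Compositions from xᵢ = zᵢ/(1+ψ(Kᵢ−1)), yᵢ = Kᵢxᵢ:
  1: x = 0.2425, y = 0.4438
  2: x = 0.1355, y = 0.1559
  3: x = 0.2926, y = 0.2721
  4: x = 0.0691, y = 0.0449
  5: x = 0.2602, y = 0.0833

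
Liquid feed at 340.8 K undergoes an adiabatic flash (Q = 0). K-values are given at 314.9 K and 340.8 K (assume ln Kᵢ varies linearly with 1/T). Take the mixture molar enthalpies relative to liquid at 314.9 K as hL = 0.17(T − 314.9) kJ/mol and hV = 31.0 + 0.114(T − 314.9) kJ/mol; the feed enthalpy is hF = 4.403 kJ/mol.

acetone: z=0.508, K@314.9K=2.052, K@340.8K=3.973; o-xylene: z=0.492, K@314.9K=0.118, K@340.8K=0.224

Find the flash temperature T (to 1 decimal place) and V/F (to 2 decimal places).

Adiabatic flash: solve Rachford–Rice at each trial T, then check hF = ψ·hV(T) + (1−ψ)·hL(T).
  T = 314.9 K: K = (2.052, 0.118), RR gives ψ = 0.108, H_out = 3.357 kJ/mol
  T = 340.8 K: K = (3.973, 0.224), RR gives ψ = 0.489, H_out = 18.857 kJ/mol
  T = 327.9 K: K = (2.896, 0.165), RR gives ψ = 0.349, H_out = 12.770 kJ/mol
  T = 321.4 K: K = (2.446, 0.140), RR gives ψ = 0.251, H_out = 8.780 kJ/mol
  T = 318.1 K: K = (2.240, 0.128), RR gives ψ = 0.186, H_out = 6.275 kJ/mol
  T = 316.5 K: K = (2.144, 0.123), RR gives ψ = 0.149, H_out = 4.888 kJ/mol
Linear interpolation between T = 314.9 (H_out = 3.357) and T = 316.5 (H_out = 4.888) on hF = 4.403 gives T ≈ 316.0 K, at which ψ = 0.14.

T = 316.0 K, V/F = 0.14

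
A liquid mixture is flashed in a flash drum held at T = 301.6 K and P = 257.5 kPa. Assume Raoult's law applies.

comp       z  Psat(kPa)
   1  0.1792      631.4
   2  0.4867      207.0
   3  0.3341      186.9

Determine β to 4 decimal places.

Raoult's law: Kᵢ = Pᵢˢᵃᵗ/P = Pᵢˢᵃᵗ/257.5.
  K_1 = 631.4/257.5 = 2.452039, K_2 = 207.0/257.5 = 0.803883, K_3 = 186.9/257.5 = 0.725825
Let β = V/F and solve Σ zᵢ(Kᵢ−1)/(1+β(Kᵢ−1)) = 0.
g(0) = ΣzᵢKᵢ − 1 = 0.0732 and g(1) = 1 − Σzᵢ/Kᵢ = -0.1388, so a root lies in (0, 1).
Iterate (Newton) starting at β = 0.61:
  β = 0.6100: g = -0.08043, g' = -0.1666 → β = 0.1273
  β = 0.1273: g = 0.02682, g' = -0.3158 → β = 0.2122
  β = 0.2122: g = 0.00207, g' = -0.2695 → β = 0.2198
  β = 0.2198: g = 0.00001, g' = -0.2660 → β = 0.2199
Converged at β = 0.2199.

β = 0.2199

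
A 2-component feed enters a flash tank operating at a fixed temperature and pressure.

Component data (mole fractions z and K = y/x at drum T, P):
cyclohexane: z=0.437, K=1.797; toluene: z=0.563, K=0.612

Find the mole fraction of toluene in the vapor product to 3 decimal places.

y_toluene = 0.412

Binary case is linear: z₁(K₁−1)(1+β(K₂−1)) + z₂(K₂−1)(1+β(K₁−1)) = 0
⇒ β = [z₁(K₁−1)+z₂(K₂−1)] / [−(K₁−1)(K₂−1)] = 0.1298/0.3092 = 0.420
Compositions from xᵢ = zᵢ/(1+β(Kᵢ−1)), yᵢ = Kᵢxᵢ:
  cyclohexane: x = 0.327, y = 0.588
  toluene: x = 0.673, y = 0.412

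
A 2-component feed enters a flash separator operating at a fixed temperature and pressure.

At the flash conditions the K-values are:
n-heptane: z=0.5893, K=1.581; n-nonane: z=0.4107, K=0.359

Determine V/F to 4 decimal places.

Rachford–Rice: g(V/F) = Σ zᵢ(Kᵢ−1)/(1+V/F(Kᵢ−1)) = 0.
Check two-phase: ΣzᵢKᵢ = 1.0791 > 1 and Σzᵢ/Kᵢ = 1.5167 > 1, so g(0) = 0.0791 > 0 and g(1) = -0.5167 < 0.
Binary case is linear: z₁(K₁−1)(1+V/F(K₂−1)) + z₂(K₂−1)(1+V/F(K₁−1)) = 0
⇒ V/F = [z₁(K₁−1)+z₂(K₂−1)] / [−(K₁−1)(K₂−1)] = 0.07912/0.37242 = 0.2125

V/F = 0.2125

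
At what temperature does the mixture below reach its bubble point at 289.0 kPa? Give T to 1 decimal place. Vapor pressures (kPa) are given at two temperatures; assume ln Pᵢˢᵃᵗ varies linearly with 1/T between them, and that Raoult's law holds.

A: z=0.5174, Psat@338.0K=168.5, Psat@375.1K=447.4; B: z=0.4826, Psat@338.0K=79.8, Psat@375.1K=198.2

T = 369.8 K

Bubble-point temperature: ΣzᵢPᵢˢᵃᵗ(T) = P. Interpolate ln Pᵢˢᵃᵗ = aᵢ + bᵢ/T.
  T = 338.0 K: ΣzᵢPᵢˢᵃᵗ = 125.69 kPa
  T = 375.1 K: ΣzᵢPᵢˢᵃᵗ = 327.14 kPa
  T = 356.6 K: ΣzᵢPᵢˢᵃᵗ = 208.13 kPa
  T = 365.9 K: ΣzᵢPᵢˢᵃᵗ = 262.74 kPa
  T = 370.5 K: ΣzᵢPᵢˢᵃᵗ = 293.58 kPa
  T = 368.2 K: ΣzᵢPᵢˢᵃᵗ = 277.83 kPa
Interpolating between 368.2 K and 370.5 K gives T ≈ 369.8 K.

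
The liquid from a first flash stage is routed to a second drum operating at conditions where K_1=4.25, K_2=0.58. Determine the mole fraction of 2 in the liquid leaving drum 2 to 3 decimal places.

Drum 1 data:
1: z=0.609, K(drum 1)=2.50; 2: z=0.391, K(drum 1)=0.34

Drum 1:
Material balance + equilibrium reduce to Σ zᵢ(Kᵢ−1)/(1+ψ₁(Kᵢ−1)) = 0.
g(0) = ΣzᵢKᵢ − 1 = 0.655 and g(1) = 1 − Σzᵢ/Kᵢ = -0.394, so a root lies in (0, 1).
Iterate (Newton) starting at ψ₁ = 0.5:
  ψ₁ = 0.500: g = 0.1368, g' = -0.827 → ψ₁ = 0.665
  ψ₁ = 0.665: g = -0.0030, g' = -0.885 → ψ₁ = 0.662
Converged at ψ₁ = 0.662.
Drum-1 compositions:
  1: x = 0.306, y = 0.764
  2: x = 0.694, y = 0.236
Drum-2 feed = drum-1 liquid: z₂ = (0.3056, 0.6944).
Drum 2:
Rachford–Rice: g(ψ₂) = Σ zᵢ(Kᵢ−1)/(1+ψ₂(Kᵢ−1)) = 0.
Check two-phase: ΣzᵢKᵢ = 1.701 > 1 and Σzᵢ/Kᵢ = 1.269 > 1, so g(0) = 0.701 > 0 and g(1) = -0.269 < 0.
Binary case is linear: z₁(K₁−1)(1+ψ₂(K₂−1)) + z₂(K₂−1)(1+ψ₂(K₁−1)) = 0
⇒ ψ₂ = [z₁(K₁−1)+z₂(K₂−1)] / [−(K₁−1)(K₂−1)] = 0.7014/1.3650 = 0.514
  1: x = 0.114, y = 0.486
  2: x = 0.886, y = 0.514

x_2 (drum 2) = 0.886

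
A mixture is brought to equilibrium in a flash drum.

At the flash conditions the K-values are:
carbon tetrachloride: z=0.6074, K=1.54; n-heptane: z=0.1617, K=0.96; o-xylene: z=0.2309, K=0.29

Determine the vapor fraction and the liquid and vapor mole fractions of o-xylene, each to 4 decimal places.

ψ = 0.4935, x_o-xylene = 0.3555, y_o-xylene = 0.1031

Let ψ = V/F and solve Σ zᵢ(Kᵢ−1)/(1+ψ(Kᵢ−1)) = 0.
g(0) = ΣzᵢKᵢ − 1 = 0.1576 and g(1) = 1 − Σzᵢ/Kᵢ = -0.3591, so a root lies in (0, 1).
Newton iteration, ψ⁰ = 0.5:
  ψ = 0.5000: g = -0.00250, g' = -0.3899 → ψ = 0.4936
  ψ = 0.4936: g = -0.00001, g' = -0.3866 → ψ = 0.4935
Converged at ψ = 0.4935.
Compositions from xᵢ = zᵢ/(1+ψ(Kᵢ−1)), yᵢ = Kᵢxᵢ:
  carbon tetrachloride: x = 0.4796, y = 0.7386
  n-heptane: x = 0.1650, y = 0.1584
  o-xylene: x = 0.3555, y = 0.1031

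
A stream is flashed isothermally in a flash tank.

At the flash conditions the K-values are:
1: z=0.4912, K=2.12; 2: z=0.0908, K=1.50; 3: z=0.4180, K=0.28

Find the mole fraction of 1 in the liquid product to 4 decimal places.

x_1 = 0.3410

Newton iteration, ψ⁰ = 0.5:
  ψ = 0.5000: g = -0.08127, g' = -0.7967 → ψ = 0.3980
  ψ = 0.3980: g = -0.00345, g' = -0.7363 → ψ = 0.3933
Converged at ψ = 0.3933.
Compositions from xᵢ = zᵢ/(1+ψ(Kᵢ−1)), yᵢ = Kᵢxᵢ:
  1: x = 0.3410, y = 0.7229
  2: x = 0.0759, y = 0.1138
  3: x = 0.5831, y = 0.1633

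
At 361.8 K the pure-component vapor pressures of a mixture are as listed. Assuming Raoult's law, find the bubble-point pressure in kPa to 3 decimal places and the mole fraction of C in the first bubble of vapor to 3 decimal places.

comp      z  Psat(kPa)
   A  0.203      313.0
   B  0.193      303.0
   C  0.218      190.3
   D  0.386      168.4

At the bubble point ψ → 0, so ΣzᵢKᵢ = 1 with Kᵢ = Pᵢˢᵃᵗ/P ⇒ P = ΣzᵢPᵢˢᵃᵗ.
P = 0.203·313.0 + 0.193·303.0 + 0.218·190.3 + 0.386·168.4 = 228.506 kPa
yᵢ = zᵢPᵢˢᵃᵗ/P ⇒ y_C = 0.218·190.3/228.506 = 0.182

Pbub = 228.506 kPa, y_C = 0.182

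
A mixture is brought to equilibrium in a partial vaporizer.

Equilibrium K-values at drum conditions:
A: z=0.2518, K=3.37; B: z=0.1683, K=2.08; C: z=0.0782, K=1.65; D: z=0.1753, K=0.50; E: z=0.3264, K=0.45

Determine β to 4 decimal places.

Iterate (Newton) starting at β = 0.5:
  β = 0.5000: g = 0.06503, g' = -0.6636 → β = 0.5980
  β = 0.5980: g = 0.00138, g' = -0.6401 → β = 0.6002
Converged at β = 0.6002.

β = 0.6002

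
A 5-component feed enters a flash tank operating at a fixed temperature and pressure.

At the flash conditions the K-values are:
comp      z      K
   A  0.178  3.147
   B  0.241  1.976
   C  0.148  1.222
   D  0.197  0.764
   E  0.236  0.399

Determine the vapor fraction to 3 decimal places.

ψ = 0.741

Rachford–Rice: g(ψ) = Σ zᵢ(Kᵢ−1)/(1+ψ(Kᵢ−1)) = 0.
g(0) = ΣzᵢKᵢ − 1 = 0.462 and g(1) = 1 − Σzᵢ/Kᵢ = -0.149, so a root lies in (0, 1).
Newton–Raphson from ψ = 0.37:
  ψ = 0.370: g = 0.1828, g' = -0.539 → ψ = 0.709
  ψ = 0.709: g = 0.0159, g' = -0.489 → ψ = 0.742
  ψ = 0.742: g = -0.0001, g' = -0.498 → ψ = 0.741
Converged at ψ = 0.741.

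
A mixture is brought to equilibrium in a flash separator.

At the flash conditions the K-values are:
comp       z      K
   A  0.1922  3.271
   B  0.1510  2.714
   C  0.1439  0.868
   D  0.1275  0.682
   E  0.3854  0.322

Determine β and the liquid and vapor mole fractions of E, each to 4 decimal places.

Rachford–Rice: g(β) = Σ zᵢ(Kᵢ−1)/(1+β(Kᵢ−1)) = 0.
g(0) = ΣzᵢKᵢ − 1 = 0.3745 and g(1) = 1 − Σzᵢ/Kᵢ = -0.6640, so a root lies in (0, 1).
Newton–Raphson from β = 0.69:
  β = 0.6900: g = -0.27523, g' = -0.8933 → β = 0.3819
  β = 0.3819: g = -0.02857, g' = -0.7884 → β = 0.3457
  β = 0.3457: g = 0.00032, g' = -0.8073 → β = 0.3461
Converged at β = 0.3461.
Compositions from xᵢ = zᵢ/(1+β(Kᵢ−1)), yᵢ = Kᵢxᵢ:
  A: x = 0.1076, y = 0.3520
  B: x = 0.0948, y = 0.2572
  C: x = 0.1508, y = 0.1309
  D: x = 0.1433, y = 0.0977
  E: x = 0.5035, y = 0.1621

β = 0.3461, x_E = 0.5035, y_E = 0.1621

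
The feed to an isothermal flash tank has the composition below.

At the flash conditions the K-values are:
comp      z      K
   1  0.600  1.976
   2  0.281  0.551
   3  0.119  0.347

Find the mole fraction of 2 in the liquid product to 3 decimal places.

Newton iteration, β⁰ = 0.3:
  β = 0.300: g = 0.2105, g' = -0.496 → β = 0.724
  β = 0.724: g = 0.0086, g' = -0.503 → β = 0.742
  β = 0.742: g = -0.0001, g' = -0.510 → β = 0.741
Converged at β = 0.741.
Compositions from xᵢ = zᵢ/(1+β(Kᵢ−1)), yᵢ = Kᵢxᵢ:
  1: x = 0.348, y = 0.688
  2: x = 0.421, y = 0.232
  3: x = 0.231, y = 0.080

x_2 = 0.421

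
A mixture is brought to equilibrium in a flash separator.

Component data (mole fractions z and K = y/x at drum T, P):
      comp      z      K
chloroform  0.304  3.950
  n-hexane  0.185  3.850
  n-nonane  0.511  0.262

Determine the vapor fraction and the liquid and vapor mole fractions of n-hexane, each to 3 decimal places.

Rachford–Rice: g(ψ) = Σ zᵢ(Kᵢ−1)/(1+ψ(Kᵢ−1)) = 0.
g(0) = ΣzᵢKᵢ − 1 = 1.047 and g(1) = 1 − Σzᵢ/Kᵢ = -1.075, so a root lies in (0, 1).
Newton–Raphson from ψ = 0.5:
  ψ = 0.500: g = -0.0179, g' = -1.386 → ψ = 0.487
Converged at ψ = 0.487.
Compositions from xᵢ = zᵢ/(1+ψ(Kᵢ−1)), yᵢ = Kᵢxᵢ:
  chloroform: x = 0.125, y = 0.493
  n-hexane: x = 0.077, y = 0.298
  n-nonane: x = 0.798, y = 0.209

ψ = 0.487, x_n-hexane = 0.077, y_n-hexane = 0.298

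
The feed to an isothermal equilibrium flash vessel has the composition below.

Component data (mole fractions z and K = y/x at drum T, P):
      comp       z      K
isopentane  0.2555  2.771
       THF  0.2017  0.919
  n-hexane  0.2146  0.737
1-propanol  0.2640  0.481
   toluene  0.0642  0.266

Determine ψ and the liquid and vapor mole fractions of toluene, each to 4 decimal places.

ψ = 0.2899, x_toluene = 0.0816, y_toluene = 0.0217

Newton iteration, ψ⁰ = 0.5:
  ψ = 0.5000: g = -0.10150, g' = -0.4625 → ψ = 0.2805
  ψ = 0.2805: g = 0.00493, g' = -0.5286 → ψ = 0.2899
Converged at ψ = 0.2899.
Compositions from xᵢ = zᵢ/(1+ψ(Kᵢ−1)), yᵢ = Kᵢxᵢ:
  isopentane: x = 0.1688, y = 0.4678
  THF: x = 0.2066, y = 0.1898
  n-hexane: x = 0.2323, y = 0.1712
  1-propanol: x = 0.3108, y = 0.1495
  toluene: x = 0.0816, y = 0.0217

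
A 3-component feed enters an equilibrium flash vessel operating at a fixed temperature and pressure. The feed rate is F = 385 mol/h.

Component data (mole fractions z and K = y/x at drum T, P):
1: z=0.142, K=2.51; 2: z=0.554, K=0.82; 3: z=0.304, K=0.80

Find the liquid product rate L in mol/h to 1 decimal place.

L = 311.6 mol/h

Rachford–Rice: g(V/F) = Σ zᵢ(Kᵢ−1)/(1+V/F(Kᵢ−1)) = 0.
Feasibility: ΣzᵢKᵢ = 1.054, Σzᵢ/Kᵢ = 1.112 — both > 1, two phases present.
Iterate (Newton) starting at V/F = 0.34:
  V/F = 0.340: g = -0.0298, g' = -0.176 → V/F = 0.171
  V/F = 0.171: g = 0.0047, g' = -0.237 → V/F = 0.190
  V/F = 0.190: g = 0.0001, g' = -0.228 → V/F = 0.191
Converged at V/F = 0.191.
Then V = V/F·F = 0.1907·385 = 73.4 mol/h and L = F − V = 311.6 mol/h.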